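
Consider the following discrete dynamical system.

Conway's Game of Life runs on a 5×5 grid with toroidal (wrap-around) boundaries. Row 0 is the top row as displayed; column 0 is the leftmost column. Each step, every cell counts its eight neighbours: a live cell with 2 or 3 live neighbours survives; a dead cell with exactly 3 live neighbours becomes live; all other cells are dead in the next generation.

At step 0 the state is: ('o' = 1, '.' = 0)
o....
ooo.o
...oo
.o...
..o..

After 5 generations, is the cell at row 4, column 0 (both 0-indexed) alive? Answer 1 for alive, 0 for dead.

gen 0: o....
ooo.o
...oo
.o...
..o..
gen 1: o.ooo
.oo..
...oo
..oo.
.o...
gen 2: o..oo
.o...
.o..o
..ooo
oo...
gen 3: ..o.o
.ooo.
.o..o
..ooo
.o...
gen 4: o....
.o..o
.o..o
.oooo
oo..o
gen 5: .....
.o..o
.o..o
.....
.....

0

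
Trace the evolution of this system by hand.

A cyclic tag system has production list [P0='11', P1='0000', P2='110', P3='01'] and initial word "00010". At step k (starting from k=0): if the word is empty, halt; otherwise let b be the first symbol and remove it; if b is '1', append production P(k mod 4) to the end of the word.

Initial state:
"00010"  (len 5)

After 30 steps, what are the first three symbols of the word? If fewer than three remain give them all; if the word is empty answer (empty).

011

t=0: "00010"  (len 5)
t=1: "0010"  (len 4)
t=2: "010"  (len 3)
t=3: "10"  (len 2)
t=4: "001"  (len 3)
t=5: "01"  (len 2)
t=6: "1"  (len 1)
t=7: "110"  (len 3)
t=8: "1001"  (len 4)
t=9: "00111"  (len 5)
t=10: "0111"  (len 4)
t=11: "111"  (len 3)
t=12: "1101"  (len 4)
t=13: "10111"  (len 5)
t=14: "01110000"  (len 8)
t=15: "1110000"  (len 7)
t=16: "11000001"  (len 8)
t=17: "100000111"  (len 9)
t=18: "000001110000"  (len 12)
t=19: "00001110000"  (len 11)
t=20: "0001110000"  (len 10)
t=21: "001110000"  (len 9)
t=22: "01110000"  (len 8)
t=23: "1110000"  (len 7)
t=24: "11000001"  (len 8)
t=25: "100000111"  (len 9)
t=26: "000001110000"  (len 12)
t=27: "00001110000"  (len 11)
t=28: "0001110000"  (len 10)
t=29: "001110000"  (len 9)
t=30: "01110000"  (len 8)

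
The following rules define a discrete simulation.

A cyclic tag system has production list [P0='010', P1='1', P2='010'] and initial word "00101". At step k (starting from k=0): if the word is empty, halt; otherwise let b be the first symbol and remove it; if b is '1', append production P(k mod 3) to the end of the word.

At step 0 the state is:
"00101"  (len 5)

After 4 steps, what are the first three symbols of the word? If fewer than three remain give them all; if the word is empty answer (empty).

101

step 0: "00101"  (len 5)
step 1: "0101"  (len 4)
step 2: "101"  (len 3)
step 3: "01010"  (len 5)
step 4: "1010"  (len 4)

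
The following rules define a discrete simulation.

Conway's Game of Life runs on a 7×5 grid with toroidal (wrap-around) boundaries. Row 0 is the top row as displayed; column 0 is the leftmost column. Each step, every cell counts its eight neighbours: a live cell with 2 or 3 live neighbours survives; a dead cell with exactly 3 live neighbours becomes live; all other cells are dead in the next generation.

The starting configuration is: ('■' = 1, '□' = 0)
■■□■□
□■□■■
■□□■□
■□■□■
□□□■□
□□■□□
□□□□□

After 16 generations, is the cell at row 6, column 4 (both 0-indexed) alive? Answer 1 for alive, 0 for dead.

1

t=0: ■■□■□
□■□■■
■□□■□
■□■□■
□□□■□
□□■□□
□□□□□
t=1: ■■□■□
□■□■□
□□□□□
■■■□□
□■■■■
□□□□□
□■■□□
t=2: ■□□■■
■■□□■
■□□□□
■□□□■
□□□■■
■□□□□
■■■□□
t=3: □□□■□
□■□■□
□□□□□
■□□■□
□□□■□
■□■■□
□□■■□
t=4: □□□■■
□□■□□
□□■□■
□□□□■
□■□■□
□■□□□
□■□□□
t=5: □□■■□
□□■□■
□□□□□
■□■□■
■□■□□
■■□□□
■□■□□
t=6: □□■□■
□□■□□
■■□□■
■□□■■
□□■■□
■□■□■
■□■■■
t=7: ■□■□■
□□■□■
□■■□□
□□□□□
□□■□□
■□□□□
□□■□□
t=8: ■□■□■
□□■□■
□■■■□
□■■□□
□□□□□
□■□□□
■□□■■
t=9: □□■□□
□□□□■
■□□□□
□■□■□
□■■□□
■□□□■
□□■■□
t=10: □□■□□
□□□□□
■□□□■
■■□□□
□■■■■
■□□□■
□■■■■
t=11: □■■□□
□□□□□
■■□□■
□□□□□
□□■■□
□□□□□
□■■□■
t=12: ■■■■□
□□■□□
■□□□□
■■■■■
□□□□□
□■□□□
■■■■□
t=13: ■□□□□
■□■■■
■□□□□
■■■■■
□□□■■
■■□□□
□□□■□
t=14: ■■■□□
■□□■□
□□□□□
□■■□□
□□□□□
■□■■□
■■□□■
t=15: □□■■□
■□■□■
□■■□□
□□□□□
□□□■□
■□■■□
□□□□□
t=16: □■■■■
■□□□■
■■■■□
□□■□□
□□■■■
□□■■■
□■□□■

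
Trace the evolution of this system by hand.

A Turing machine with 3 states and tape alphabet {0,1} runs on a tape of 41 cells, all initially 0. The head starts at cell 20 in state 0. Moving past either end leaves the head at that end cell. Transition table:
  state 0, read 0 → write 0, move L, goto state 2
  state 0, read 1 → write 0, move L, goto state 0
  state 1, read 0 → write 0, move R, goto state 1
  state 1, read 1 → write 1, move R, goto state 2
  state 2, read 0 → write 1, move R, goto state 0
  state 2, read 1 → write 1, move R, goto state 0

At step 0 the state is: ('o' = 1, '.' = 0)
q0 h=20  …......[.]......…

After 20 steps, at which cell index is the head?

t=0: q0 h=20  …......[.]......…
t=1: q2 h=19  …......[.]......…
t=2: q0 h=20  ….....o[.]......…
t=3: q2 h=19  …......[o]......…
t=4: q0 h=20  ….....o[.]......…
t=5: q2 h=19  …......[o]......…
t=6: q0 h=20  ….....o[.]......…
t=7: q2 h=19  …......[o]......…
t=8: q0 h=20  ….....o[.]......…
t=9: q2 h=19  …......[o]......…
t=10: q0 h=20  ….....o[.]......…
t=11: q2 h=19  …......[o]......…
t=12: q0 h=20  ….....o[.]......…
t=13: q2 h=19  …......[o]......…
t=14: q0 h=20  ….....o[.]......…
t=15: q2 h=19  …......[o]......…
t=16: q0 h=20  ….....o[.]......…
t=17: q2 h=19  …......[o]......…
t=18: q0 h=20  ….....o[.]......…
t=19: q2 h=19  …......[o]......…
t=20: q0 h=20  ….....o[.]......…

20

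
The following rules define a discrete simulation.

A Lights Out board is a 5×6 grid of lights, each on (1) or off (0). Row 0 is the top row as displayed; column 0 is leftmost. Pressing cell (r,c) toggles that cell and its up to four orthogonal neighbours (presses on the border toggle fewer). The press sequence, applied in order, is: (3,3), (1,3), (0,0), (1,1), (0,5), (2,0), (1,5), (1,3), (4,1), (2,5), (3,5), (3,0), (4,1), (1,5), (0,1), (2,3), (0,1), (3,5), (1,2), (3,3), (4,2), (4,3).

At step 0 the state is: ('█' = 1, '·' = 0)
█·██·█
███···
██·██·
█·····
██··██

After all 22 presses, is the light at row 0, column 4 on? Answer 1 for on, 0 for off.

1

step 0: █·██·█
███···
██·██·
█·····
██··██
step 1: █·██·█
███···
██··█·
█·███·
██·███
step 2: █·█··█
██·██·
██·██·
█·███·
██·███
step 3: ·██··█
·█·██·
██·██·
█·███·
██·███
step 4: ··█··█
█·███·
█··██·
█·███·
██·███
step 5: ··█·█·
█·████
█··██·
█·███·
██·███
step 6: ··█·█·
··████
·█·██·
··███·
██·███
step 7: ··█·██
··██··
·█·███
··███·
██·███
step 8: ··████
····█·
·█··██
··███·
██·███
step 9: ··████
····█·
·█··██
·████·
··████
step 10: ··████
····██
·█····
·█████
··████
step 11: ··████
····██
·█···█
·███··
··███·
step 12: ··████
····██
██···█
█·██··
█·███·
step 13: ··████
····██
██···█
████··
·█·██·
step 14: ··███·
······
██····
████··
·█·██·
step 15: ██·██·
·█····
██····
████··
·█·██·
step 16: ██·██·
·█·█··
█████·
███···
·█·██·
step 17: ··███·
···█··
█████·
███···
·█·██·
step 18: ··███·
···█··
██████
███·██
·█·███
step 19: ···██·
·██···
██·███
███·██
·█·███
step 20: ···██·
·██···
██··██
██·█·█
·█··██
step 21: ···██·
·██···
██··██
████·█
··████
step 22: ···██·
·██···
██··██
███··█
·····█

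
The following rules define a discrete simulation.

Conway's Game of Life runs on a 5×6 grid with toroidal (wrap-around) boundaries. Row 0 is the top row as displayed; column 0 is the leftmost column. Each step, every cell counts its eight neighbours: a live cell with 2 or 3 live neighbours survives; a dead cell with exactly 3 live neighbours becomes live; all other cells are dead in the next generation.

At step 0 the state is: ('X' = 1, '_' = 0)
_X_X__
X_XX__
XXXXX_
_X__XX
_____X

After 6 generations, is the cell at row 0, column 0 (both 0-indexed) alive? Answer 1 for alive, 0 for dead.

1

t=0: _X_X__
X_XX__
XXXXX_
_X__XX
_____X
t=1: XX_XX_
X____X
______
_X____
__X__X
t=2: _XXXX_
XX__XX
X_____
______
__XXXX
t=3: ______
____X_
XX____
___XXX
_X___X
t=4: ______
______
X__X__
_XX_XX
X____X
t=5: ______
______
XXXXXX
_XXXX_
XX__XX
t=6: X____X
XXXXXX
X____X
______
XX__XX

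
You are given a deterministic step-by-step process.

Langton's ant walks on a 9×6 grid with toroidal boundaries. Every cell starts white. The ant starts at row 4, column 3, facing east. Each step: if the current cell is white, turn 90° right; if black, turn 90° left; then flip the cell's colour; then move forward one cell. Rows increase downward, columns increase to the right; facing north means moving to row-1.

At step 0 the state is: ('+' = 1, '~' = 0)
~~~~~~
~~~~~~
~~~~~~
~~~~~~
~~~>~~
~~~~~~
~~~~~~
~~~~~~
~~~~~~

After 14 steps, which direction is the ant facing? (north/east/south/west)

t=0: ~~~~~~
~~~~~~
~~~~~~
~~~~~~
~~~>~~
~~~~~~
~~~~~~
~~~~~~
~~~~~~
t=1: ~~~~~~
~~~~~~
~~~~~~
~~~~~~
~~~+~~
~~~v~~
~~~~~~
~~~~~~
~~~~~~
t=2: ~~~~~~
~~~~~~
~~~~~~
~~~~~~
~~~+~~
~~<+~~
~~~~~~
~~~~~~
~~~~~~
t=3: ~~~~~~
~~~~~~
~~~~~~
~~~~~~
~~^+~~
~~++~~
~~~~~~
~~~~~~
~~~~~~
t=4: ~~~~~~
~~~~~~
~~~~~~
~~~~~~
~~+>~~
~~++~~
~~~~~~
~~~~~~
~~~~~~
t=5: ~~~~~~
~~~~~~
~~~~~~
~~~^~~
~~+~~~
~~++~~
~~~~~~
~~~~~~
~~~~~~
t=6: ~~~~~~
~~~~~~
~~~~~~
~~~+>~
~~+~~~
~~++~~
~~~~~~
~~~~~~
~~~~~~
t=7: ~~~~~~
~~~~~~
~~~~~~
~~~++~
~~+~v~
~~++~~
~~~~~~
~~~~~~
~~~~~~
t=8: ~~~~~~
~~~~~~
~~~~~~
~~~++~
~~+<+~
~~++~~
~~~~~~
~~~~~~
~~~~~~
t=9: ~~~~~~
~~~~~~
~~~~~~
~~~^+~
~~+++~
~~++~~
~~~~~~
~~~~~~
~~~~~~
t=10: ~~~~~~
~~~~~~
~~~~~~
~~<~+~
~~+++~
~~++~~
~~~~~~
~~~~~~
~~~~~~
t=11: ~~~~~~
~~~~~~
~~^~~~
~~+~+~
~~+++~
~~++~~
~~~~~~
~~~~~~
~~~~~~
t=12: ~~~~~~
~~~~~~
~~+>~~
~~+~+~
~~+++~
~~++~~
~~~~~~
~~~~~~
~~~~~~
t=13: ~~~~~~
~~~~~~
~~++~~
~~+v+~
~~+++~
~~++~~
~~~~~~
~~~~~~
~~~~~~
t=14: ~~~~~~
~~~~~~
~~++~~
~~<++~
~~+++~
~~++~~
~~~~~~
~~~~~~
~~~~~~

west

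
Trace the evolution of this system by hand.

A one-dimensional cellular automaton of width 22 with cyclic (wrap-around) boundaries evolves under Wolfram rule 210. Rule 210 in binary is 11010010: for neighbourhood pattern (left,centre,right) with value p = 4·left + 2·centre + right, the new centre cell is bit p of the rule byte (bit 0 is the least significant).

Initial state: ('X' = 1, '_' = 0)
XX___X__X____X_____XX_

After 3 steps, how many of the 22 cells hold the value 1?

k=0  XX___X__X____X_____XX_
k=1  _XX_X_XX_X__X_X___X_X_
k=2  X_X____X__XX___X_X___X
k=3  X__X__X_XX_XX_X___X_X_

10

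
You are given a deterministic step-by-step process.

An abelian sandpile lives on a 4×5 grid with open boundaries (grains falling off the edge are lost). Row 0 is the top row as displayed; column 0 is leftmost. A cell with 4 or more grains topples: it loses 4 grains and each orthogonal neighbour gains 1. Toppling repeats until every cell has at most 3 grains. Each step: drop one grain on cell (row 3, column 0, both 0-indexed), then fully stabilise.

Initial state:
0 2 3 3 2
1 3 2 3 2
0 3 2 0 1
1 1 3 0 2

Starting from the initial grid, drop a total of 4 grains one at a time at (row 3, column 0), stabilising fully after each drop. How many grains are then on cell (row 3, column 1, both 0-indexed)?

2

t=0: 0 2 3 3 2
1 3 2 3 2
0 3 2 0 1
1 1 3 0 2
t=1: 0 2 3 3 2
1 3 2 3 2
0 3 2 0 1
2 1 3 0 2
t=2: 0 2 3 3 2
1 3 2 3 2
0 3 2 0 1
3 1 3 0 2
t=3: 0 2 3 3 2
1 3 2 3 2
1 3 2 0 1
0 2 3 0 2
t=4: 0 2 3 3 2
1 3 2 3 2
1 3 2 0 1
1 2 3 0 2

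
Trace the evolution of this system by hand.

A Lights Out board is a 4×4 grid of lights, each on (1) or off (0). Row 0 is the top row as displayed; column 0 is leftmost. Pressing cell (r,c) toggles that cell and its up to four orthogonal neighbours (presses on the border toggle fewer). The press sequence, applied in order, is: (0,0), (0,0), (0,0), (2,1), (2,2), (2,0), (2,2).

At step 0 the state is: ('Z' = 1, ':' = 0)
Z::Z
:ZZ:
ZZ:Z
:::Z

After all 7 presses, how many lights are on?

gen 0: Z::Z
:ZZ:
ZZ:Z
:::Z
gen 1: :Z:Z
ZZZ:
ZZ:Z
:::Z
gen 2: Z::Z
:ZZ:
ZZ:Z
:::Z
gen 3: :Z:Z
ZZZ:
ZZ:Z
:::Z
gen 4: :Z:Z
Z:Z:
::ZZ
:Z:Z
gen 5: :Z:Z
Z:::
:Z::
:ZZZ
gen 6: :Z:Z
::::
Z:::
ZZZZ
gen 7: :Z:Z
::Z:
ZZZZ
ZZ:Z

10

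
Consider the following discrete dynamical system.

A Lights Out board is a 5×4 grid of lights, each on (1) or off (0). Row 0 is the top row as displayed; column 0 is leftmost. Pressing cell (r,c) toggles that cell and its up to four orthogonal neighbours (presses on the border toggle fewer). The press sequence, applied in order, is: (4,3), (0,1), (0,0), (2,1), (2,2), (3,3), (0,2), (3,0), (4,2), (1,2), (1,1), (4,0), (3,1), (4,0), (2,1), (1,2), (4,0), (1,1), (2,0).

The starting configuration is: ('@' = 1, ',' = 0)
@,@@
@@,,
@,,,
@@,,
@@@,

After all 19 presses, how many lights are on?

t=0: @,@@
@@,,
@,,,
@@,,
@@@,
t=1: @,@@
@@,,
@,,,
@@,@
@@,@
t=2: ,@,@
@,,,
@,,,
@@,@
@@,@
t=3: @,,@
,,,,
@,,,
@@,@
@@,@
t=4: @,,@
,@,,
,@@,
@,,@
@@,@
t=5: @,,@
,@@,
,,,@
@,@@
@@,@
t=6: @,,@
,@@,
,,,,
@,,,
@@,,
t=7: @@@,
,@,,
,,,,
@,,,
@@,,
t=8: @@@,
,@,,
@,,,
,@,,
,@,,
t=9: @@@,
,@,,
@,,,
,@@,
,,@@
t=10: @@,,
,,@@
@,@,
,@@,
,,@@
t=11: @,,,
@@,@
@@@,
,@@,
,,@@
t=12: @,,,
@@,@
@@@,
@@@,
@@@@
t=13: @,,,
@@,@
@,@,
,,,,
@,@@
t=14: @,,,
@@,@
@,@,
@,,,
,@@@
t=15: @,,,
@,,@
,@,,
@@,,
,@@@
t=16: @,@,
@@@,
,@@,
@@,,
,@@@
t=17: @,@,
@@@,
,@@,
,@,,
@,@@
t=18: @@@,
,,,,
,,@,
,@,,
@,@@
t=19: @@@,
@,,,
@@@,
@@,,
@,@@

12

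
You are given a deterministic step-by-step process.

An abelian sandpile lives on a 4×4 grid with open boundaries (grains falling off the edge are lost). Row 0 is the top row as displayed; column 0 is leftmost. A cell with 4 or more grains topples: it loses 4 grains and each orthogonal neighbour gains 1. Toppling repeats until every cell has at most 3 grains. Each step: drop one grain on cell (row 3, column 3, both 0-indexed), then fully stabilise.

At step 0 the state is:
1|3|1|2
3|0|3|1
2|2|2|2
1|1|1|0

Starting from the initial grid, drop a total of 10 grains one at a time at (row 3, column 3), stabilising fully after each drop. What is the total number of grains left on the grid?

t=0: 1|3|1|2
3|0|3|1
2|2|2|2
1|1|1|0
t=1: 1|3|1|2
3|0|3|1
2|2|2|2
1|1|1|1
t=2: 1|3|1|2
3|0|3|1
2|2|2|2
1|1|1|2
t=3: 1|3|1|2
3|0|3|1
2|2|2|2
1|1|1|3
t=4: 1|3|1|2
3|0|3|1
2|2|2|3
1|1|2|0
t=5: 1|3|1|2
3|0|3|1
2|2|2|3
1|1|2|1
t=6: 1|3|1|2
3|0|3|1
2|2|2|3
1|1|2|2
t=7: 1|3|1|2
3|0|3|1
2|2|2|3
1|1|2|3
t=8: 1|3|1|2
3|0|3|2
2|2|3|0
1|1|3|1
t=9: 1|3|1|2
3|0|3|2
2|2|3|0
1|1|3|2
t=10: 1|3|1|2
3|0|3|2
2|2|3|0
1|1|3|3

30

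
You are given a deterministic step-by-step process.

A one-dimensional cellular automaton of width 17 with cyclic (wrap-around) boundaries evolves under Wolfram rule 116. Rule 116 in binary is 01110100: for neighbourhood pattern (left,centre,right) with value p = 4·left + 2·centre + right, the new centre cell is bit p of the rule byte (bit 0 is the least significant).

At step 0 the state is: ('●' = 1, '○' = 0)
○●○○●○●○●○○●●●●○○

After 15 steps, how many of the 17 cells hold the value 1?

6

t=0: ○●○○●○●○●○○●●●●○○
t=1: ○●●○●●●●●●○○○○●●○
t=2: ○○●●○○○○○●●○○○○●●
t=3: ●○○●●○○○○○●●○○○○●
t=4: ●●○○●●○○○○○●●○○○○
t=5: ○●●○○●●○○○○○●●○○○
t=6: ○○●●○○●●○○○○○●●○○
t=7: ○○○●●○○●●○○○○○●●○
t=8: ○○○○●●○○●●○○○○○●●
t=9: ●○○○○●●○○●●○○○○○●
t=10: ●●○○○○●●○○●●○○○○○
t=11: ○●●○○○○●●○○●●○○○○
t=12: ○○●●○○○○●●○○●●○○○
t=13: ○○○●●○○○○●●○○●●○○
t=14: ○○○○●●○○○○●●○○●●○
t=15: ○○○○○●●○○○○●●○○●●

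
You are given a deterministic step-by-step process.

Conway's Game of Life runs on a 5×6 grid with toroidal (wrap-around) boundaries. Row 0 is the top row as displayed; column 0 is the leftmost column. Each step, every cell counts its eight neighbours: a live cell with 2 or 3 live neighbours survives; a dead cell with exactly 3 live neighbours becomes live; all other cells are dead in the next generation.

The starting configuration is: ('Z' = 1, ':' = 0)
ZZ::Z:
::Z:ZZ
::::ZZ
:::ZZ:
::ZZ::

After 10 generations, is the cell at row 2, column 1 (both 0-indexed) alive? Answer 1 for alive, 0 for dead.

t=0: ZZ::Z:
::Z:ZZ
::::ZZ
:::ZZ:
::ZZ::
t=1: ZZ::Z:
:Z::::
::::::
::Z::Z
:ZZ::Z
t=2: :::::Z
ZZ::::
::::::
ZZZ:::
::ZZZZ
t=3: :ZZZ:Z
Z:::::
::Z:::
ZZZ:ZZ
::ZZZZ
t=4: :Z:::Z
Z::Z::
::ZZ::
Z:::::
::::::
t=5: Z:::::
ZZ:ZZ:
:ZZZ::
::::::
Z:::::
t=6: Z:::::
Z::ZZZ
ZZ:ZZ:
:ZZ:::
::::::
t=7: Z:::Z:
::ZZ::
::::::
ZZZZ::
:Z::::
t=8: :ZZZ::
:::Z::
::::::
ZZZ:::
:::Z:Z
t=9: :::Z::
:::Z::
:ZZ:::
ZZZ:::
:::ZZ:
t=10: ::ZZ::
:::Z::
Z::Z::
Z:::::
:Z:ZZ:

0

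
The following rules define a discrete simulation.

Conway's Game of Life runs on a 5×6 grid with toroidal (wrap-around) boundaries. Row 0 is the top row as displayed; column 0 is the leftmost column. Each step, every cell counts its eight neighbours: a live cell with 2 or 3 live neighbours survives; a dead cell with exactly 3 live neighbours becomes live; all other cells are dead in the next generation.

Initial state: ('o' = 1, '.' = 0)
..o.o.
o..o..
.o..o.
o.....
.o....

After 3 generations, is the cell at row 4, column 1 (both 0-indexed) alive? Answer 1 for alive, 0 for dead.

0

gen 0: ..o.o.
o..o..
.o..o.
o.....
.o....
gen 1: .ooo..
.ooooo
oo...o
oo....
.o....
gen 2: ......
.....o
...o..
..o..o
......
gen 3: ......
......
....o.
......
......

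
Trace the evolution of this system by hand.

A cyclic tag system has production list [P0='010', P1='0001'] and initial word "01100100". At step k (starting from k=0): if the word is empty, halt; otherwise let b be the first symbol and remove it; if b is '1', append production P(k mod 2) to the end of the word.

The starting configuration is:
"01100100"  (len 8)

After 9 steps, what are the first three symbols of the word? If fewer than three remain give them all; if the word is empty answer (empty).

001

0) "01100100"  (len 8)
1) "1100100"  (len 7)
2) "1001000001"  (len 10)
3) "001000001010"  (len 12)
4) "01000001010"  (len 11)
5) "1000001010"  (len 10)
6) "0000010100001"  (len 13)
7) "000010100001"  (len 12)
8) "00010100001"  (len 11)
9) "0010100001"  (len 10)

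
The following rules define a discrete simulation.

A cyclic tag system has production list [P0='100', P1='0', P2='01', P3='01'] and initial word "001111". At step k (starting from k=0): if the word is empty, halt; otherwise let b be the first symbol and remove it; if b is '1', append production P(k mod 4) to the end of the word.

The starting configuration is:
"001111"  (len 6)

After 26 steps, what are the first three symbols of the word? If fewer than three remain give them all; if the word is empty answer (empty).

010

k=0  "001111"  (len 6)
k=1  "01111"  (len 5)
k=2  "1111"  (len 4)
k=3  "11101"  (len 5)
k=4  "110101"  (len 6)
k=5  "10101100"  (len 8)
k=6  "01011000"  (len 8)
k=7  "1011000"  (len 7)
k=8  "01100001"  (len 8)
k=9  "1100001"  (len 7)
k=10  "1000010"  (len 7)
k=11  "00001001"  (len 8)
k=12  "0001001"  (len 7)
k=13  "001001"  (len 6)
k=14  "01001"  (len 5)
k=15  "1001"  (len 4)
k=16  "00101"  (len 5)
k=17  "0101"  (len 4)
k=18  "101"  (len 3)
k=19  "0101"  (len 4)
k=20  "101"  (len 3)
k=21  "01100"  (len 5)
k=22  "1100"  (len 4)
k=23  "10001"  (len 5)
k=24  "000101"  (len 6)
k=25  "00101"  (len 5)
k=26  "0101"  (len 4)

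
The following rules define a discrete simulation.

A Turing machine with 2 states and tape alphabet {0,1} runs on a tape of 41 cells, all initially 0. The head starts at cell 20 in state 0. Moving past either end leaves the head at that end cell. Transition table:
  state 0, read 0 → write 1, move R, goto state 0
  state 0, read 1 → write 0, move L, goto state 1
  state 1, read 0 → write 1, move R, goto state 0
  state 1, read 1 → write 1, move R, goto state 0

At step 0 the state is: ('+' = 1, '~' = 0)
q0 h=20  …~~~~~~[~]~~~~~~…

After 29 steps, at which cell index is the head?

gen 0: q0 h=20  …~~~~~~[~]~~~~~~…
gen 1: q0 h=21  …~~~~~+[~]~~~~~~…
gen 2: q0 h=22  …~~~~++[~]~~~~~~…
gen 3: q0 h=23  …~~~+++[~]~~~~~~…
gen 4: q0 h=24  …~~++++[~]~~~~~~…
gen 5: q0 h=25  …~+++++[~]~~~~~~…
gen 6: q0 h=26  …++++++[~]~~~~~~…
gen 7: q0 h=27  …++++++[~]~~~~~~…
gen 8: q0 h=28  …++++++[~]~~~~~~…
gen 9: q0 h=29  …++++++[~]~~~~~~…
gen 10: q0 h=30  …++++++[~]~~~~~~…
gen 11: q0 h=31  …++++++[~]~~~~~~…
gen 12: q0 h=32  …++++++[~]~~~~~~…
gen 13: q0 h=33  …++++++[~]~~~~~~…
gen 14: q0 h=34  …++++++[~]~~~~~~|
gen 15: q0 h=35  …++++++[~]~~~~~|
gen 16: q0 h=36  …++++++[~]~~~~|
gen 17: q0 h=37  …++++++[~]~~~|
gen 18: q0 h=38  …++++++[~]~~|
gen 19: q0 h=39  …++++++[~]~|
gen 20: q0 h=40  …++++++[~]|
gen 21: q0 h=40  …++++++[+]|
gen 22: q1 h=39  …++++++[+]~|
gen 23: q0 h=40  …++++++[~]|
gen 24: q0 h=40  …++++++[+]|
gen 25: q1 h=39  …++++++[+]~|
gen 26: q0 h=40  …++++++[~]|
gen 27: q0 h=40  …++++++[+]|
gen 28: q1 h=39  …++++++[+]~|
gen 29: q0 h=40  …++++++[~]|

40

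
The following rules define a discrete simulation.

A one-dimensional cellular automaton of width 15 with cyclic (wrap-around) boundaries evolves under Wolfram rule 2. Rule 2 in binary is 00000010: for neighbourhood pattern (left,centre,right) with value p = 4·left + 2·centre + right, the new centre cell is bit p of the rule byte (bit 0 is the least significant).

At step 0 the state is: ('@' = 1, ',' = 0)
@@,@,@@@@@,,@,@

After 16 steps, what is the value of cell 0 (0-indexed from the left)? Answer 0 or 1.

0

0) @@,@,@@@@@,,@,@
1) ,,,,,,,,,,,@,,,
2) ,,,,,,,,,,@,,,,
3) ,,,,,,,,,@,,,,,
4) ,,,,,,,,@,,,,,,
5) ,,,,,,,@,,,,,,,
6) ,,,,,,@,,,,,,,,
7) ,,,,,@,,,,,,,,,
8) ,,,,@,,,,,,,,,,
9) ,,,@,,,,,,,,,,,
10) ,,@,,,,,,,,,,,,
11) ,@,,,,,,,,,,,,,
12) @,,,,,,,,,,,,,,
13) ,,,,,,,,,,,,,,@
14) ,,,,,,,,,,,,,@,
15) ,,,,,,,,,,,,@,,
16) ,,,,,,,,,,,@,,,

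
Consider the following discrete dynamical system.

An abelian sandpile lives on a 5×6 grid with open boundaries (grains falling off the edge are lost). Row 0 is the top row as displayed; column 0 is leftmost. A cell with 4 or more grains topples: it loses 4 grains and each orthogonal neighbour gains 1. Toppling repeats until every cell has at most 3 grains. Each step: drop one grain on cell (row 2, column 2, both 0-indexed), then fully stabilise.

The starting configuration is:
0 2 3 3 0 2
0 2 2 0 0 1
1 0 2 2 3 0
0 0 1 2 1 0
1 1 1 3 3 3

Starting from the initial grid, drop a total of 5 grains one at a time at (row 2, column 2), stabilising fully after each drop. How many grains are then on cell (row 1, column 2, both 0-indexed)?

gen 0: 0 2 3 3 0 2
0 2 2 0 0 1
1 0 2 2 3 0
0 0 1 2 1 0
1 1 1 3 3 3
gen 1: 0 2 3 3 0 2
0 2 2 0 0 1
1 0 3 2 3 0
0 0 1 2 1 0
1 1 1 3 3 3
gen 2: 0 2 3 3 0 2
0 2 3 0 0 1
1 1 0 3 3 0
0 0 2 2 1 0
1 1 1 3 3 3
gen 3: 0 2 3 3 0 2
0 2 3 0 0 1
1 1 1 3 3 0
0 0 2 2 1 0
1 1 1 3 3 3
gen 4: 0 2 3 3 0 2
0 2 3 0 0 1
1 1 2 3 3 0
0 0 2 2 1 0
1 1 1 3 3 3
gen 5: 0 2 3 3 0 2
0 2 3 0 0 1
1 1 3 3 3 0
0 0 2 2 1 0
1 1 1 3 3 3

3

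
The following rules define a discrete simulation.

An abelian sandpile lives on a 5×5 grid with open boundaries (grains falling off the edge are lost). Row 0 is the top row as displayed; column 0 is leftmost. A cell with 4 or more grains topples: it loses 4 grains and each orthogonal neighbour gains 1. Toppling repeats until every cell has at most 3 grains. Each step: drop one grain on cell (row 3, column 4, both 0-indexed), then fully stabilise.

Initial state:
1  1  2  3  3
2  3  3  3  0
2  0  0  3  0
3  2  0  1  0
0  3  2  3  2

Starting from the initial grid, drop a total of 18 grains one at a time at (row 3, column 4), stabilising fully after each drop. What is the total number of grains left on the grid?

t=0: 1  1  2  3  3
2  3  3  3  0
2  0  0  3  0
3  2  0  1  0
0  3  2  3  2
t=1: 1  1  2  3  3
2  3  3  3  0
2  0  0  3  0
3  2  0  1  1
0  3  2  3  2
t=2: 1  1  2  3  3
2  3  3  3  0
2  0  0  3  0
3  2  0  1  2
0  3  2  3  2
t=3: 1  1  2  3  3
2  3  3  3  0
2  0  0  3  0
3  2  0  1  3
0  3  2  3  2
t=4: 1  1  2  3  3
2  3  3  3  0
2  0  0  3  1
3  2  0  2  0
0  3  2  3  3
t=5: 1  1  2  3  3
2  3  3  3  0
2  0  0  3  1
3  2  0  2  1
0  3  2  3  3
t=6: 1  1  2  3  3
2  3  3  3  0
2  0  0  3  1
3  2  0  2  2
0  3  2  3  3
t=7: 1  1  2  3  3
2  3  3  3  0
2  0  0  3  1
3  2  0  2  3
0  3  2  3  3
t=8: 1  3  0  2  0
3  0  2  2  2
2  1  2  1  3
3  2  1  1  2
0  3  3  1  1
t=9: 1  3  0  2  0
3  0  2  2  2
2  1  2  1  3
3  2  1  1  3
0  3  3  1  1
t=10: 1  3  0  2  0
3  0  2  2  3
2  1  2  2  0
3  2  1  2  1
0  3  3  1  2
t=11: 1  3  0  2  0
3  0  2  2  3
2  1  2  2  0
3  2  1  2  2
0  3  3  1  2
t=12: 1  3  0  2  0
3  0  2  2  3
2  1  2  2  0
3  2  1  2  3
0  3  3  1  2
t=13: 1  3  0  2  0
3  0  2  2  3
2  1  2  2  1
3  2  1  3  0
0  3  3  1  3
t=14: 1  3  0  2  0
3  0  2  2  3
2  1  2  2  1
3  2  1  3  1
0  3  3  1  3
t=15: 1  3  0  2  0
3  0  2  2  3
2  1  2  2  1
3  2  1  3  2
0  3  3  1  3
t=16: 1  3  0  2  0
3  0  2  2  3
2  1  2  2  1
3  2  1  3  3
0  3  3  1  3
t=17: 1  3  0  2  0
3  0  2  2  3
2  1  2  3  2
3  2  2  0  2
0  3  3  3  0
t=18: 1  3  0  2  0
3  0  2  2  3
2  1  2  3  2
3  2  2  0  3
0  3  3  3  0

45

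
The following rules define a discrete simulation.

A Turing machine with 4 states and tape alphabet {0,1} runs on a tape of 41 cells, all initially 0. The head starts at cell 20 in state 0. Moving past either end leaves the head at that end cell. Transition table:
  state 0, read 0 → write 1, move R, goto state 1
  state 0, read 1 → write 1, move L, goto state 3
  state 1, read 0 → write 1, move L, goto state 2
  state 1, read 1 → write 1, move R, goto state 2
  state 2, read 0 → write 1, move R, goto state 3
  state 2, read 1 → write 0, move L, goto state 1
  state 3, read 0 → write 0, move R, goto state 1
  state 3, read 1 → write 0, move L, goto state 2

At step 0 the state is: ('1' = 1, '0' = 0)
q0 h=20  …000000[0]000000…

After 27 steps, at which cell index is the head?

step 0: q0 h=20  …000000[0]000000…
step 1: q1 h=21  …000001[0]000000…
step 2: q2 h=20  …000000[1]100000…
step 3: q1 h=19  …000000[0]010000…
step 4: q2 h=18  …000000[0]101000…
step 5: q3 h=19  …000001[1]010000…
step 6: q2 h=18  …000000[1]001000…
step 7: q1 h=17  …000000[0]000100…
step 8: q2 h=16  …000000[0]100010…
step 9: q3 h=17  …000001[1]000100…
step 10: q2 h=16  …000000[1]000010…
step 11: q1 h=15  …000000[0]000001…
step 12: q2 h=14  …000000[0]100000…
step 13: q3 h=15  …000001[1]000001…
step 14: q2 h=14  …000000[1]000000…
step 15: q1 h=13  …000000[0]000000…
step 16: q2 h=12  …000000[0]100000…
step 17: q3 h=13  …000001[1]000000…
step 18: q2 h=12  …000000[1]000000…
step 19: q1 h=11  …000000[0]000000…
step 20: q2 h=10  …000000[0]100000…
step 21: q3 h=11  …000001[1]000000…
step 22: q2 h=10  …000000[1]000000…
step 23: q1 h= 9  …000000[0]000000…
step 24: q2 h= 8  …000000[0]100000…
step 25: q3 h= 9  …000001[1]000000…
step 26: q2 h= 8  …000000[1]000000…
step 27: q1 h= 7  …000000[0]000000…

7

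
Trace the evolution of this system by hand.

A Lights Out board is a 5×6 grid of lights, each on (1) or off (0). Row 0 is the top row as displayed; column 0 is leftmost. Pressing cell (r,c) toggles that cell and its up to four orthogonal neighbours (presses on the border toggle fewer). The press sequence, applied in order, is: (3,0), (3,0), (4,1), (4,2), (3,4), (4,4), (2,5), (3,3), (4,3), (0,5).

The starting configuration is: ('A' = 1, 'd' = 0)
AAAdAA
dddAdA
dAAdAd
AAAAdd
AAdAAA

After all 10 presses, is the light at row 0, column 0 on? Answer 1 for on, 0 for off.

0) AAAdAA
dddAdA
dAAdAd
AAAAdd
AAdAAA
1) AAAdAA
dddAdA
AAAdAd
ddAAdd
dAdAAA
2) AAAdAA
dddAdA
dAAdAd
AAAAdd
AAdAAA
3) AAAdAA
dddAdA
dAAdAd
AdAAdd
ddAAAA
4) AAAdAA
dddAdA
dAAdAd
AddAdd
dAddAA
5) AAAdAA
dddAdA
dAAddd
AdddAA
dAdddA
6) AAAdAA
dddAdA
dAAddd
AddddA
dAdAAd
7) AAAdAA
dddAdd
dAAdAA
Addddd
dAdAAd
8) AAAdAA
dddAdd
dAAAAA
AdAAAd
dAddAd
9) AAAdAA
dddAdd
dAAAAA
AdAdAd
dAAAdd
10) AAAddd
dddAdA
dAAAAA
AdAdAd
dAAAdd

1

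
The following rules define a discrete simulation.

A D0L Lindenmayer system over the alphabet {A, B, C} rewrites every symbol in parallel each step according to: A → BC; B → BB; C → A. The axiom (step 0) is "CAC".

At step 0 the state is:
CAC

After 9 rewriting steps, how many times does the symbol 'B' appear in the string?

681

[0] CAC
[1] ABCA
[2] BCBBABC
[3] BBABBBBBCBBA
[4] BBBBBCBBBBBBBBBBABBBBBC
[5] BBBBBBBBBBABBBBBBBBBBBBBBBBBBBBBCBBBBBBBBBBA
[6] BBBBBBBBBBBBBBBBBBBBBCBBBBBBBBBBBBBBBBBBBBBBBBBBBBBBBBBBBBBBBBBBABBBBBBBBBBBBBBBBBBBBBC
[7] BBBBBBBBBBBBBBBBBBBBBBBBBBBBBBBBBBBBBBBBBBABBBBBBBBBBBBBBB…BBBBBBBBBBBBBBCBBBBBBBBBBBBBBBBBBBBBBBBBBBBBBBBBBBBBBBBBBA  (len 172)
[8] BBBBBBBBBBBBBBBBBBBBBBBBBBBBBBBBBBBBBBBBBBBBBBBBBBBBBBBBBB…BBBBBBBBBBBBBBBBBBBBBBBBBBBBBBBBBBBBBBBBBBBBBBBBBBBBBBBBBC  (len 343)
[9] BBBBBBBBBBBBBBBBBBBBBBBBBBBBBBBBBBBBBBBBBBBBBBBBBBBBBBBBBB…BBBBBBBBBBBBBBBBBBBBBBBBBBBBBBBBBBBBBBBBBBBBBBBBBBBBBBBBBA  (len 684)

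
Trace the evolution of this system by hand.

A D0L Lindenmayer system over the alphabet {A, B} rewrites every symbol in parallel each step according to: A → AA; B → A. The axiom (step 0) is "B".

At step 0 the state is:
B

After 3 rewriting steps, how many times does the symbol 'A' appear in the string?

4

[0] B
[1] A
[2] AA
[3] AAAA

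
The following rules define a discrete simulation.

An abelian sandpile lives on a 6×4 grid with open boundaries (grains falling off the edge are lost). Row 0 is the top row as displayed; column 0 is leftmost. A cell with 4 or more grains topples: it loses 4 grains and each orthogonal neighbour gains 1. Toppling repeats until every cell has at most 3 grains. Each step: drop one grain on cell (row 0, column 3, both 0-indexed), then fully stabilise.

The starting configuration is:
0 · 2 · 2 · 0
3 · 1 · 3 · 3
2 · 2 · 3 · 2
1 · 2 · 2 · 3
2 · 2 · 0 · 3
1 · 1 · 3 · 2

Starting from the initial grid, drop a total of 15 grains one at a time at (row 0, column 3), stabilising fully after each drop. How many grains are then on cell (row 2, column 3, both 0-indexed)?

2

0) 0 · 2 · 2 · 0
3 · 1 · 3 · 3
2 · 2 · 3 · 2
1 · 2 · 2 · 3
2 · 2 · 0 · 3
1 · 1 · 3 · 2
1) 0 · 2 · 2 · 1
3 · 1 · 3 · 3
2 · 2 · 3 · 2
1 · 2 · 2 · 3
2 · 2 · 0 · 3
1 · 1 · 3 · 2
2) 0 · 2 · 2 · 2
3 · 1 · 3 · 3
2 · 2 · 3 · 2
1 · 2 · 2 · 3
2 · 2 · 0 · 3
1 · 1 · 3 · 2
3) 0 · 2 · 2 · 3
3 · 1 · 3 · 3
2 · 2 · 3 · 2
1 · 2 · 2 · 3
2 · 2 · 0 · 3
1 · 1 · 3 · 2
4) 0 · 3 · 0 · 2
3 · 2 · 2 · 2
2 · 3 · 2 · 1
1 · 3 · 0 · 2
2 · 2 · 2 · 0
1 · 1 · 3 · 3
5) 0 · 3 · 0 · 3
3 · 2 · 2 · 2
2 · 3 · 2 · 1
1 · 3 · 0 · 2
2 · 2 · 2 · 0
1 · 1 · 3 · 3
6) 0 · 3 · 1 · 0
3 · 2 · 2 · 3
2 · 3 · 2 · 1
1 · 3 · 0 · 2
2 · 2 · 2 · 0
1 · 1 · 3 · 3
7) 0 · 3 · 1 · 1
3 · 2 · 2 · 3
2 · 3 · 2 · 1
1 · 3 · 0 · 2
2 · 2 · 2 · 0
1 · 1 · 3 · 3
8) 0 · 3 · 1 · 2
3 · 2 · 2 · 3
2 · 3 · 2 · 1
1 · 3 · 0 · 2
2 · 2 · 2 · 0
1 · 1 · 3 · 3
9) 0 · 3 · 1 · 3
3 · 2 · 2 · 3
2 · 3 · 2 · 1
1 · 3 · 0 · 2
2 · 2 · 2 · 0
1 · 1 · 3 · 3
10) 0 · 3 · 2 · 1
3 · 2 · 3 · 0
2 · 3 · 2 · 2
1 · 3 · 0 · 2
2 · 2 · 2 · 0
1 · 1 · 3 · 3
11) 0 · 3 · 2 · 2
3 · 2 · 3 · 0
2 · 3 · 2 · 2
1 · 3 · 0 · 2
2 · 2 · 2 · 0
1 · 1 · 3 · 3
12) 0 · 3 · 2 · 3
3 · 2 · 3 · 0
2 · 3 · 2 · 2
1 · 3 · 0 · 2
2 · 2 · 2 · 0
1 · 1 · 3 · 3
13) 0 · 3 · 3 · 0
3 · 2 · 3 · 1
2 · 3 · 2 · 2
1 · 3 · 0 · 2
2 · 2 · 2 · 0
1 · 1 · 3 · 3
14) 0 · 3 · 3 · 1
3 · 2 · 3 · 1
2 · 3 · 2 · 2
1 · 3 · 0 · 2
2 · 2 · 2 · 0
1 · 1 · 3 · 3
15) 0 · 3 · 3 · 2
3 · 2 · 3 · 1
2 · 3 · 2 · 2
1 · 3 · 0 · 2
2 · 2 · 2 · 0
1 · 1 · 3 · 3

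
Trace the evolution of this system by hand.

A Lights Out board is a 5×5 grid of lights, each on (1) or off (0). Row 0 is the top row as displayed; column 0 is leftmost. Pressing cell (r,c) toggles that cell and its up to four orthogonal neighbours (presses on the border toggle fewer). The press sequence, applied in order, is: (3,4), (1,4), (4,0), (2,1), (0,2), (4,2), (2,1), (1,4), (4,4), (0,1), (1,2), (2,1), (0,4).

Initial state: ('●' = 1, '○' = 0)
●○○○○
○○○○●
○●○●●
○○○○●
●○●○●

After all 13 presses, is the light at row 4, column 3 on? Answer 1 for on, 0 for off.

t=0: ●○○○○
○○○○●
○●○●●
○○○○●
●○●○●
t=1: ●○○○○
○○○○●
○●○●○
○○○●○
●○●○○
t=2: ●○○○●
○○○●○
○●○●●
○○○●○
●○●○○
t=3: ●○○○●
○○○●○
○●○●●
●○○●○
○●●○○
t=4: ●○○○●
○●○●○
●○●●●
●●○●○
○●●○○
t=5: ●●●●●
○●●●○
●○●●●
●●○●○
○●●○○
t=6: ●●●●●
○●●●○
●○●●●
●●●●○
○○○●○
t=7: ●●●●●
○○●●○
○●○●●
●○●●○
○○○●○
t=8: ●●●●○
○○●○●
○●○●○
●○●●○
○○○●○
t=9: ●●●●○
○○●○●
○●○●○
●○●●●
○○○○●
t=10: ○○○●○
○●●○●
○●○●○
●○●●●
○○○○●
t=11: ○○●●○
○○○●●
○●●●○
●○●●●
○○○○●
t=12: ○○●●○
○●○●●
●○○●○
●●●●●
○○○○●
t=13: ○○●○●
○●○●○
●○○●○
●●●●●
○○○○●

0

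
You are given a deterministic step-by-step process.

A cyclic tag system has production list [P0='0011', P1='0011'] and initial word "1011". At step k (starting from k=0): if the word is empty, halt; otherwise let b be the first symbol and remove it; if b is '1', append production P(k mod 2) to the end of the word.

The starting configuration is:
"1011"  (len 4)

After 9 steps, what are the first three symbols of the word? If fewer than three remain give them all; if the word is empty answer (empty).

011

k=0  "1011"  (len 4)
k=1  "0110011"  (len 7)
k=2  "110011"  (len 6)
k=3  "100110011"  (len 9)
k=4  "001100110011"  (len 12)
k=5  "01100110011"  (len 11)
k=6  "1100110011"  (len 10)
k=7  "1001100110011"  (len 13)
k=8  "0011001100110011"  (len 16)
k=9  "011001100110011"  (len 15)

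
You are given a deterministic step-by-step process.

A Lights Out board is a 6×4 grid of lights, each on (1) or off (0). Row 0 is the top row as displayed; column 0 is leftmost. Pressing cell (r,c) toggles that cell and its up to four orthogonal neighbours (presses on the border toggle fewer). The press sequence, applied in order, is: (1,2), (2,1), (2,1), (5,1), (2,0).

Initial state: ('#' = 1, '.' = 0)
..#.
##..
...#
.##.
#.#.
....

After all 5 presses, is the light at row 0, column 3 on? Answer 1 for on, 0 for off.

step 0: ..#.
##..
...#
.##.
#.#.
....
step 1: ....
#.##
..##
.##.
#.#.
....
step 2: ....
####
##.#
..#.
#.#.
....
step 3: ....
#.##
..##
.##.
#.#.
....
step 4: ....
#.##
..##
.##.
###.
###.
step 5: ....
..##
####
###.
###.
###.

0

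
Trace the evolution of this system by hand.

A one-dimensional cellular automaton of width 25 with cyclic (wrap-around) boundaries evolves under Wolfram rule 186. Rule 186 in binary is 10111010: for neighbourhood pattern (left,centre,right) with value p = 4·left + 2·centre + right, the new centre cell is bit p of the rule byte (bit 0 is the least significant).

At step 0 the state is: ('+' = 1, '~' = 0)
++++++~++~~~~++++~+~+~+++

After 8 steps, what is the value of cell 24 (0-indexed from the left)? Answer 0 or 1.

1

[0] ++++++~++~~~~++++~+~+~+++
[1] +++++~++~+~~++++~+~+~++++
[2] ++++~++~+~+++++~+~+~+++++
[3] +++~++~+~+++++~+~+~++++++
[4] ++~++~+~+++++~+~+~+++++++
[5] +~++~+~+++++~+~+~++++++++
[6] ~++~+~+++++~+~+~+++++++++
[7] ++~+~+++++~+~+~+++++++++~
[8] +~+~+++++~+~+~+++++++++~+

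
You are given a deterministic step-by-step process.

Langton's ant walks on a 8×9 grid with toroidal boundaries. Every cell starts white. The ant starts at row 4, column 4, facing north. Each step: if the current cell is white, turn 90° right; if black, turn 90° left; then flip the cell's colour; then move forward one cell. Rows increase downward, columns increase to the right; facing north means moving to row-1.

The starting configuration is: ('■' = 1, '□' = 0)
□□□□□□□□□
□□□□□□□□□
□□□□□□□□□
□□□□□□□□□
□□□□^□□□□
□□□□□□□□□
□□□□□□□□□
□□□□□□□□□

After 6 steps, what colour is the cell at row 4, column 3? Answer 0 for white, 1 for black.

t=0: □□□□□□□□□
□□□□□□□□□
□□□□□□□□□
□□□□□□□□□
□□□□^□□□□
□□□□□□□□□
□□□□□□□□□
□□□□□□□□□
t=1: □□□□□□□□□
□□□□□□□□□
□□□□□□□□□
□□□□□□□□□
□□□□■>□□□
□□□□□□□□□
□□□□□□□□□
□□□□□□□□□
t=2: □□□□□□□□□
□□□□□□□□□
□□□□□□□□□
□□□□□□□□□
□□□□■■□□□
□□□□□v□□□
□□□□□□□□□
□□□□□□□□□
t=3: □□□□□□□□□
□□□□□□□□□
□□□□□□□□□
□□□□□□□□□
□□□□■■□□□
□□□□<■□□□
□□□□□□□□□
□□□□□□□□□
t=4: □□□□□□□□□
□□□□□□□□□
□□□□□□□□□
□□□□□□□□□
□□□□^■□□□
□□□□■■□□□
□□□□□□□□□
□□□□□□□□□
t=5: □□□□□□□□□
□□□□□□□□□
□□□□□□□□□
□□□□□□□□□
□□□<□■□□□
□□□□■■□□□
□□□□□□□□□
□□□□□□□□□
t=6: □□□□□□□□□
□□□□□□□□□
□□□□□□□□□
□□□^□□□□□
□□□■□■□□□
□□□□■■□□□
□□□□□□□□□
□□□□□□□□□

1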